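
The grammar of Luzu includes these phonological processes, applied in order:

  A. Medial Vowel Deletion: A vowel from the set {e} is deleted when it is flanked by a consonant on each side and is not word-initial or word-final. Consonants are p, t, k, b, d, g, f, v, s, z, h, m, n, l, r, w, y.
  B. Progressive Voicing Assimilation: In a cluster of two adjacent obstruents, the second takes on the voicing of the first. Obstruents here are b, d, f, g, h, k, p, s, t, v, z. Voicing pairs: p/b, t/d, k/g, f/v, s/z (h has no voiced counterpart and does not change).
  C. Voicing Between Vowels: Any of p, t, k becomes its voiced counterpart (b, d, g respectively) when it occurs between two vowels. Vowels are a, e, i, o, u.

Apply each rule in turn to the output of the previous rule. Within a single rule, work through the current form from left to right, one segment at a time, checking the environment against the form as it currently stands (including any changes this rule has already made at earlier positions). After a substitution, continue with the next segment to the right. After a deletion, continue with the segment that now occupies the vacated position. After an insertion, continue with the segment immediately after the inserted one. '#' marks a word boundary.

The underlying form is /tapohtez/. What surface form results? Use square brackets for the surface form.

A Medial Vowel Deletion: [tapohtez] → [tapohtz]
B Progressive Voicing Assimilation: [tapohtz] → [tapohts]
C Voicing Between Vowels: [tapohts] → [tabohts]

[tabohts]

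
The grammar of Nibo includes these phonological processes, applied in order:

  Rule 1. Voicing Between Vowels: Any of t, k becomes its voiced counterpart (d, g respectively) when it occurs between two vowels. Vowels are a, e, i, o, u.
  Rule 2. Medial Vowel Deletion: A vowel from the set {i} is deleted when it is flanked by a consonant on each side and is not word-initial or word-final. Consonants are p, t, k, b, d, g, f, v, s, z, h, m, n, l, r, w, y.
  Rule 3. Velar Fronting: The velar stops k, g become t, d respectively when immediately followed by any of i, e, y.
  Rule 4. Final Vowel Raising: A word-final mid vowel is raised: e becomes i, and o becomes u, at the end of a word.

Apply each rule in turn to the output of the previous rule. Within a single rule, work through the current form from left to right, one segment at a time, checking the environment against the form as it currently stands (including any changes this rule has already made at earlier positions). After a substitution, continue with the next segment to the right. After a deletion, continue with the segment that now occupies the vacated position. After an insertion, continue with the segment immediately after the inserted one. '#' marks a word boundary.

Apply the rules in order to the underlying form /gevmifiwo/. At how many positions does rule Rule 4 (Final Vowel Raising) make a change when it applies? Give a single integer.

1

Rule 1 Voicing Between Vowels: no change — [gevmifiwo]
Rule 2 Medial Vowel Deletion: [gevmifiwo] → [gevmfwo]
Rule 3 Velar Fronting: [gevmfwo] → [devmfwo]
Rule 4 Final Vowel Raising: [devmfwo] → [devmfwu]
Rule Rule 4 changed 1 position(s).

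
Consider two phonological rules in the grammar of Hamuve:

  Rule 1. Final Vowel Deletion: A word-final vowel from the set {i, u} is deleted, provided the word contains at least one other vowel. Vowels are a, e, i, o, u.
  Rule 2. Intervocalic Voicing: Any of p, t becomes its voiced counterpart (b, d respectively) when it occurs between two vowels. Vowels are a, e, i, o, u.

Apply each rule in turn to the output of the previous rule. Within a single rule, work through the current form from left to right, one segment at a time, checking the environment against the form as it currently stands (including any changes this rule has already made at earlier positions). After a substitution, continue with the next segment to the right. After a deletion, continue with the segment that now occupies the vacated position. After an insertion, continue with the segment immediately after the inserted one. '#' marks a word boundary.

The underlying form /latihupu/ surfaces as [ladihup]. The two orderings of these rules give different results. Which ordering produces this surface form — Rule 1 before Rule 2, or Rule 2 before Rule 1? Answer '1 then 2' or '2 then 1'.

Order 1 then 2:
  1 Final Vowel Deletion: [latihupu] → [latihup]
  2 Intervocalic Voicing: [latihup] → [ladihup]
  result: [ladihup]
Order 2 then 1:
  2 Intervocalic Voicing: [latihupu] → [ladihubu]
  1 Final Vowel Deletion: [ladihubu] → [ladihub]
  result: [ladihub]

1 then 2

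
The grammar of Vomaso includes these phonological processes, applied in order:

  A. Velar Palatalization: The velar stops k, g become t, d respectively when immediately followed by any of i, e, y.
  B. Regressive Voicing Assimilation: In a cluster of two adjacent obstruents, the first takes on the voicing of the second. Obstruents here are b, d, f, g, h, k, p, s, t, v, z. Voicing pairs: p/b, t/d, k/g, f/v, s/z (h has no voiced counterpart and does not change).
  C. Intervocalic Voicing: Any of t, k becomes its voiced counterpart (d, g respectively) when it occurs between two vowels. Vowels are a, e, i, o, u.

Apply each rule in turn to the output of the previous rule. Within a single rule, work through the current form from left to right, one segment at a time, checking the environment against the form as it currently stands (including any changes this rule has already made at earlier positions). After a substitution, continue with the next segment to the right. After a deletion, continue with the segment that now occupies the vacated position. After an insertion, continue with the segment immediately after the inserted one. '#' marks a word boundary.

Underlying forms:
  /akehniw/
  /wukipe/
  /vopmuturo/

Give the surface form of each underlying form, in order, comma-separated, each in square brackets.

/akehniw/:
  A Velar Palatalization: [akehniw] → [atehniw]
  B Regressive Voicing Assimilation: no change — [atehniw]
  C Intervocalic Voicing: [atehniw] → [adehniw]
/wukipe/:
  A Velar Palatalization: [wukipe] → [wutipe]
  B Regressive Voicing Assimilation: no change — [wutipe]
  C Intervocalic Voicing: [wutipe] → [wudipe]
/vopmuturo/:
  A Velar Palatalization: no change — [vopmuturo]
  B Regressive Voicing Assimilation: no change — [vopmuturo]
  C Intervocalic Voicing: [vopmuturo] → [vopmuduro]

[adehniw], [wudipe], [vopmuduro]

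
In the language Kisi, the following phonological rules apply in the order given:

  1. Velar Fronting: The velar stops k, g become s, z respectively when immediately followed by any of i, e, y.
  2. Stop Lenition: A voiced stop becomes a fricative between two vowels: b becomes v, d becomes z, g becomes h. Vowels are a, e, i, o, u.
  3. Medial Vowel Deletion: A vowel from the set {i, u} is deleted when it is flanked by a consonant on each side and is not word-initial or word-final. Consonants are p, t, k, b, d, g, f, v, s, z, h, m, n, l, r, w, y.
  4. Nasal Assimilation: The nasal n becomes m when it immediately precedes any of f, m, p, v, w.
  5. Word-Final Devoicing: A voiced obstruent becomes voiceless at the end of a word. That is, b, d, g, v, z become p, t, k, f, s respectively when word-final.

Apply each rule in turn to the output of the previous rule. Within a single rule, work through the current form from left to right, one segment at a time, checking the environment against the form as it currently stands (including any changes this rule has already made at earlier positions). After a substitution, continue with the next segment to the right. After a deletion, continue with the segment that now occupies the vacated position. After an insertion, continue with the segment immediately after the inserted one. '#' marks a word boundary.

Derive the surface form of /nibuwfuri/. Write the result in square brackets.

[mvwfri]

1 Velar Fronting: no change — [nibuwfuri]
2 Stop Lenition: [nibuwfuri] → [nivuwfuri]
3 Medial Vowel Deletion: [nivuwfuri] → [nvwfri]
4 Nasal Assimilation: [nvwfri] → [mvwfri]
5 Word-Final Devoicing: no change — [mvwfri]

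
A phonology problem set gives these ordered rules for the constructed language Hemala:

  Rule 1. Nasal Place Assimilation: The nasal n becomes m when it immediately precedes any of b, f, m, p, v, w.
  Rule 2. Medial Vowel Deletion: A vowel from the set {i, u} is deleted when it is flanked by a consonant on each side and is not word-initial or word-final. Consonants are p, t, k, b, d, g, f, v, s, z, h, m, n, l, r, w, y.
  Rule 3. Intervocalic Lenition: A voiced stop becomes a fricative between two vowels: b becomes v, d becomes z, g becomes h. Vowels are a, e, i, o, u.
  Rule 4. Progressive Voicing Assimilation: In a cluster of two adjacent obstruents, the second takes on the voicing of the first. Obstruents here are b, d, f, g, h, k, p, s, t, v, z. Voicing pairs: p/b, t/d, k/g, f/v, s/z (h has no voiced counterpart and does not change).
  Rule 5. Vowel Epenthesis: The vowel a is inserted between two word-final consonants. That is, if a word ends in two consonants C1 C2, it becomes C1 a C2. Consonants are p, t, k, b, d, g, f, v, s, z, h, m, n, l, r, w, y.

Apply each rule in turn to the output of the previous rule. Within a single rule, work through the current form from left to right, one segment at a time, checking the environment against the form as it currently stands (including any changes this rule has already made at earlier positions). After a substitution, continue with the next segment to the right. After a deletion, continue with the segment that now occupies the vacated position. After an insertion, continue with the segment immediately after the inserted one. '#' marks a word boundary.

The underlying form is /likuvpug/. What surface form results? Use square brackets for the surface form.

Rule 1 Nasal Place Assimilation: no change — [likuvpug]
Rule 2 Medial Vowel Deletion: [likuvpug] → [lkvpg]
Rule 3 Intervocalic Lenition: no change — [lkvpg]
Rule 4 Progressive Voicing Assimilation: [lkvpg] → [lkfpk]
Rule 5 Vowel Epenthesis: [lkfpk] → [lkfpak]

[lkfpak]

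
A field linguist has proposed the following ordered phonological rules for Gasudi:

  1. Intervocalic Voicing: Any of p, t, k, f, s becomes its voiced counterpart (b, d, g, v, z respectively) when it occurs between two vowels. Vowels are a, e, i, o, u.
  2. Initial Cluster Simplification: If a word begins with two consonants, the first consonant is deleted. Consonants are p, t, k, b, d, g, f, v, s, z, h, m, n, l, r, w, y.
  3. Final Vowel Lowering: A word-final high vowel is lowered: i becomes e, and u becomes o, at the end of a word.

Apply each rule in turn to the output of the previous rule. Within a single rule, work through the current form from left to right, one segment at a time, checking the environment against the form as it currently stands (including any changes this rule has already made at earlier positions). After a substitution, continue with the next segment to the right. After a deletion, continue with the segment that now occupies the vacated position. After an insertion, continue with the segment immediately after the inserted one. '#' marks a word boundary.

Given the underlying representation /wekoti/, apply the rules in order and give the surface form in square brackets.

[wegode]

1 Intervocalic Voicing: [wekoti] → [wegodi]
2 Initial Cluster Simplification: no change — [wegodi]
3 Final Vowel Lowering: [wegodi] → [wegode]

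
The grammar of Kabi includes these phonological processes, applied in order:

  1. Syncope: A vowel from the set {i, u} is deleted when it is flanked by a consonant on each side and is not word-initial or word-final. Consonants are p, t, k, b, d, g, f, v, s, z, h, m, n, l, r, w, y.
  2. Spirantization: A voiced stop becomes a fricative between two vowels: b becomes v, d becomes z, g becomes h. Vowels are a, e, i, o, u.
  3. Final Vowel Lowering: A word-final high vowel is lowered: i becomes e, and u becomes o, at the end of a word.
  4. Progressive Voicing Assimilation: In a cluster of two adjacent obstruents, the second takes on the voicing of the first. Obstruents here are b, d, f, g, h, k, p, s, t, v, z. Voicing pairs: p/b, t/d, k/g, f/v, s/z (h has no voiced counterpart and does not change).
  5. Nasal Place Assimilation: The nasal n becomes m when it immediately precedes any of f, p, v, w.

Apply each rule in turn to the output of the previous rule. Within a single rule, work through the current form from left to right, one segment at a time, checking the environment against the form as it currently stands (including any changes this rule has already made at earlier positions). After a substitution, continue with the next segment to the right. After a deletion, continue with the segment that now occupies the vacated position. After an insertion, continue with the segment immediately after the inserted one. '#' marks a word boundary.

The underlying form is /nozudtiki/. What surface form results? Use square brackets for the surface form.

[nozddge]

1 Syncope: [nozudtiki] → [nozdtki]
2 Spirantization: no change — [nozdtki]
3 Final Vowel Lowering: [nozdtki] → [nozdtke]
4 Progressive Voicing Assimilation: [nozdtke] → [nozddge]
5 Nasal Place Assimilation: no change — [nozddge]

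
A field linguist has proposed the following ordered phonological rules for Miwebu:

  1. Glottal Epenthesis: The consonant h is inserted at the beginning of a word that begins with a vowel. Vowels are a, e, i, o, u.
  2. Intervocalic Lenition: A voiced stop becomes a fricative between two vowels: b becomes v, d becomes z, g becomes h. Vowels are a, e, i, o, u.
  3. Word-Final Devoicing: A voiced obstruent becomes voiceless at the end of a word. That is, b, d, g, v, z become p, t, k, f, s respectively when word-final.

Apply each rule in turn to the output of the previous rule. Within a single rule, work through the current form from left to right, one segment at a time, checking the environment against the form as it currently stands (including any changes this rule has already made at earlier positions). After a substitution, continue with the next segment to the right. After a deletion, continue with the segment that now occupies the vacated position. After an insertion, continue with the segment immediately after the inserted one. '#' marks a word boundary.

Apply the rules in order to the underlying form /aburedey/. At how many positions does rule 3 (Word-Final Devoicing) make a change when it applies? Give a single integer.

0

1 Glottal Epenthesis: [aburedey] → [haburedey]
2 Intervocalic Lenition: [haburedey] → [havurezey]
3 Word-Final Devoicing: no change — [havurezey]
Rule 3 changed 0 position(s).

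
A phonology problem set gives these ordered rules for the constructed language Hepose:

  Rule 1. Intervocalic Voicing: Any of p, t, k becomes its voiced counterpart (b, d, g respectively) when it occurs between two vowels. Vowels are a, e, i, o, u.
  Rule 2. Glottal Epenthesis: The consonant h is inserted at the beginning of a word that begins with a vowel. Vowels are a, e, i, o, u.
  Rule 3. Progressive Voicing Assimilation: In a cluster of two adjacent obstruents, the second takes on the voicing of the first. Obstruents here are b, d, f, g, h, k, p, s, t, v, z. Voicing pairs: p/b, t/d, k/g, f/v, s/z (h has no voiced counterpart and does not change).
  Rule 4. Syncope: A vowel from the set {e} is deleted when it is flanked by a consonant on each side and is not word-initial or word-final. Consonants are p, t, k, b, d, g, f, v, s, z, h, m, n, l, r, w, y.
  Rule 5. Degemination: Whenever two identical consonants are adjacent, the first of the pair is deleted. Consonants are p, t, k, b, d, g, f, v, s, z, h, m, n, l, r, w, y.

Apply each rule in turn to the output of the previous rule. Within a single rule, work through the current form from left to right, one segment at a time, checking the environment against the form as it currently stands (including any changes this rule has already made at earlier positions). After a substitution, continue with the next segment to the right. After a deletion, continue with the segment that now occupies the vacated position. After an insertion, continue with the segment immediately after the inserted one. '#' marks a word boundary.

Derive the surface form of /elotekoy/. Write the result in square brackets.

Rule 1 Intervocalic Voicing: [elotekoy] → [elodegoy]
Rule 2 Glottal Epenthesis: [elodegoy] → [helodegoy]
Rule 3 Progressive Voicing Assimilation: no change — [helodegoy]
Rule 4 Syncope: [helodegoy] → [hlodgoy]
Rule 5 Degemination: no change — [hlodgoy]

[hlodgoy]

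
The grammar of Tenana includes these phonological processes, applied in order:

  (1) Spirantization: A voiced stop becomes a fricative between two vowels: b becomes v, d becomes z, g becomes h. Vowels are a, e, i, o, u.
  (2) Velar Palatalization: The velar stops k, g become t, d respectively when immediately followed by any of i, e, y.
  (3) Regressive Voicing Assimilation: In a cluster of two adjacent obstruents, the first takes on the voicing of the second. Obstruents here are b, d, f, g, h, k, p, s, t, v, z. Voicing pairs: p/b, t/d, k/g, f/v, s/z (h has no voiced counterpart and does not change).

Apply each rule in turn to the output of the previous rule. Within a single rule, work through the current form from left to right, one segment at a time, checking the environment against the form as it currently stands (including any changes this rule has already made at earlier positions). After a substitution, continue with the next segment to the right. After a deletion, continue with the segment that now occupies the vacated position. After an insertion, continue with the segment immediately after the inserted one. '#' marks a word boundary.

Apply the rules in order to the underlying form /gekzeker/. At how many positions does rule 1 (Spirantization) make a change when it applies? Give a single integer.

0

(1) Spirantization: no change — [gekzeker]
(2) Velar Palatalization: [gekzeker] → [dekzeter]
(3) Regressive Voicing Assimilation: [dekzeter] → [degzeter]
Rule 1 changed 0 position(s).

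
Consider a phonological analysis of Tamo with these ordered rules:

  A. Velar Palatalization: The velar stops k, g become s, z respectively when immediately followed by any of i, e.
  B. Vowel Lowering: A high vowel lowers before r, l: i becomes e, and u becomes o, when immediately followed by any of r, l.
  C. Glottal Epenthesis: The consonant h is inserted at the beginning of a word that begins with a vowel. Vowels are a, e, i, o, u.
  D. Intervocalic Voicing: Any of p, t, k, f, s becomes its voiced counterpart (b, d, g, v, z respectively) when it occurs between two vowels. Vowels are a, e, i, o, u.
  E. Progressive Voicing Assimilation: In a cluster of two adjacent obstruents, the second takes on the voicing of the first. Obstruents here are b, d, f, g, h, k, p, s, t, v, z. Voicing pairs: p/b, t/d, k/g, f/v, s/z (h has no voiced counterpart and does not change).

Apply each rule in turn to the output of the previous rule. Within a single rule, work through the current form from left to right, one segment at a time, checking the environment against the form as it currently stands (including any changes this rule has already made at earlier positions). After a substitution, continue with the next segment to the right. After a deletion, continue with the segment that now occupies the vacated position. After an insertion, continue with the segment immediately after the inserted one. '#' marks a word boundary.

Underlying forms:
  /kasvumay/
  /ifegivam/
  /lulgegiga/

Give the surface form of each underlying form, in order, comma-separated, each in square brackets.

/kasvumay/:
  A Velar Palatalization: no change — [kasvumay]
  B Vowel Lowering: no change — [kasvumay]
  C Glottal Epenthesis: no change — [kasvumay]
  D Intervocalic Voicing: no change — [kasvumay]
  E Progressive Voicing Assimilation: [kasvumay] → [kasfumay]
/ifegivam/:
  A Velar Palatalization: [ifegivam] → [ifezivam]
  B Vowel Lowering: no change — [ifezivam]
  C Glottal Epenthesis: [ifezivam] → [hifezivam]
  D Intervocalic Voicing: [hifezivam] → [hivezivam]
  E Progressive Voicing Assimilation: no change — [hivezivam]
/lulgegiga/:
  A Velar Palatalization: [lulgegiga] → [lulzeziga]
  B Vowel Lowering: [lulzeziga] → [lolzeziga]
  C Glottal Epenthesis: no change — [lolzeziga]
  D Intervocalic Voicing: no change — [lolzeziga]
  E Progressive Voicing Assimilation: no change — [lolzeziga]

[kasfumay], [hivezivam], [lolzeziga]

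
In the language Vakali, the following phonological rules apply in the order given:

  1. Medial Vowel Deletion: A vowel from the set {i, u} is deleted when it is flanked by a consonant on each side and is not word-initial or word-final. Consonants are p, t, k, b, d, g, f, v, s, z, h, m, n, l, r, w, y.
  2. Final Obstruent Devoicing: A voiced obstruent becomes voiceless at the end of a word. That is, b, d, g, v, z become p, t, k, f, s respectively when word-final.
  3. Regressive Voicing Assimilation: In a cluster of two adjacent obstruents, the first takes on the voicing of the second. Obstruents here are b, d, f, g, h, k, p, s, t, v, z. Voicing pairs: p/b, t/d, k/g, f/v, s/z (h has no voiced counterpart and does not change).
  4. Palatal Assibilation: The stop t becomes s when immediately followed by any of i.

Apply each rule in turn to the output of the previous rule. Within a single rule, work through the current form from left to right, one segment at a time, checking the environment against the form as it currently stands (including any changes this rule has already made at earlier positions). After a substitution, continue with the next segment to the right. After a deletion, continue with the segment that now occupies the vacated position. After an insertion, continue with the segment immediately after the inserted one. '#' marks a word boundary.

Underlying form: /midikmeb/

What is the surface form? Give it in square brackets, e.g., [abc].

[mtkmep]

1 Medial Vowel Deletion: [midikmeb] → [mdkmeb]
2 Final Obstruent Devoicing: [mdkmeb] → [mdkmep]
3 Regressive Voicing Assimilation: [mdkmep] → [mtkmep]
4 Palatal Assibilation: no change — [mtkmep]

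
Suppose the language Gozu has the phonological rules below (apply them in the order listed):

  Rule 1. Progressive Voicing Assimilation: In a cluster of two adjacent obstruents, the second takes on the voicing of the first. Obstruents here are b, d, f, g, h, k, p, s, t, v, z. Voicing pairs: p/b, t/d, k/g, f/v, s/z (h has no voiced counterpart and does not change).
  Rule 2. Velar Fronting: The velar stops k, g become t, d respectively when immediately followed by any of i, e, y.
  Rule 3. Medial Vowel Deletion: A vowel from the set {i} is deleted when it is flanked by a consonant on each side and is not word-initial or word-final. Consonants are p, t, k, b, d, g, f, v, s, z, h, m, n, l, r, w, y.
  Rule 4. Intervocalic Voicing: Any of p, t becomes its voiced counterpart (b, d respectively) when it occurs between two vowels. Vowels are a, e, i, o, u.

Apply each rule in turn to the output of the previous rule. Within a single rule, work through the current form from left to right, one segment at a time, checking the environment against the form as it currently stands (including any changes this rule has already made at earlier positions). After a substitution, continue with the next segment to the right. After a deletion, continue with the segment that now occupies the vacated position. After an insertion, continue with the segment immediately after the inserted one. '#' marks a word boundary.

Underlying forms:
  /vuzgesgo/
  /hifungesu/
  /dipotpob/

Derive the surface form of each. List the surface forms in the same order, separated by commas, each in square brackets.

[vuzdesko], [hfundesu], [dpotpob]

/vuzgesgo/:
  Rule 1 Progressive Voicing Assimilation: [vuzgesgo] → [vuzgesko]
  Rule 2 Velar Fronting: [vuzgesko] → [vuzdesko]
  Rule 3 Medial Vowel Deletion: no change — [vuzdesko]
  Rule 4 Intervocalic Voicing: no change — [vuzdesko]
/hifungesu/:
  Rule 1 Progressive Voicing Assimilation: no change — [hifungesu]
  Rule 2 Velar Fronting: [hifungesu] → [hifundesu]
  Rule 3 Medial Vowel Deletion: [hifundesu] → [hfundesu]
  Rule 4 Intervocalic Voicing: no change — [hfundesu]
/dipotpob/:
  Rule 1 Progressive Voicing Assimilation: no change — [dipotpob]
  Rule 2 Velar Fronting: no change — [dipotpob]
  Rule 3 Medial Vowel Deletion: [dipotpob] → [dpotpob]
  Rule 4 Intervocalic Voicing: no change — [dpotpob]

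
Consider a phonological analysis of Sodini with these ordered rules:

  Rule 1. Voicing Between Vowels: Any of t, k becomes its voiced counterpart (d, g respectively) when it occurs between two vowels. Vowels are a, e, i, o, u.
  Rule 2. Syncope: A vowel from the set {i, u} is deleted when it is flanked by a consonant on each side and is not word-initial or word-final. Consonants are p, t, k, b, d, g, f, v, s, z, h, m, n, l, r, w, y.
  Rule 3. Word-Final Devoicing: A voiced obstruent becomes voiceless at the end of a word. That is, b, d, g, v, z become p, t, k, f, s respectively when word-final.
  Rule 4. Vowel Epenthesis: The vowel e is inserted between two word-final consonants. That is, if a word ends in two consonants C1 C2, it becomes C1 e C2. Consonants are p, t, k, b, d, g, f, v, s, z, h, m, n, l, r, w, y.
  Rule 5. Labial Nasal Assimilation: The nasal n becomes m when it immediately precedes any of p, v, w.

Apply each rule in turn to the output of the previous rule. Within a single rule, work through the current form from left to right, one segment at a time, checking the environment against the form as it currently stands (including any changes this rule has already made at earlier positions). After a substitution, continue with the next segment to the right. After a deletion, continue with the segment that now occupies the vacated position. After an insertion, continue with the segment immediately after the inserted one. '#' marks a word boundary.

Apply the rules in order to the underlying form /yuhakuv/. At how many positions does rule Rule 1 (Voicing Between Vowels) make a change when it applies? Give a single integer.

1

Rule 1 Voicing Between Vowels: [yuhakuv] → [yuhaguv]
Rule 2 Syncope: [yuhaguv] → [yhagv]
Rule 3 Word-Final Devoicing: [yhagv] → [yhagf]
Rule 4 Vowel Epenthesis: [yhagf] → [yhagef]
Rule 5 Labial Nasal Assimilation: no change — [yhagef]
Rule Rule 1 changed 1 position(s).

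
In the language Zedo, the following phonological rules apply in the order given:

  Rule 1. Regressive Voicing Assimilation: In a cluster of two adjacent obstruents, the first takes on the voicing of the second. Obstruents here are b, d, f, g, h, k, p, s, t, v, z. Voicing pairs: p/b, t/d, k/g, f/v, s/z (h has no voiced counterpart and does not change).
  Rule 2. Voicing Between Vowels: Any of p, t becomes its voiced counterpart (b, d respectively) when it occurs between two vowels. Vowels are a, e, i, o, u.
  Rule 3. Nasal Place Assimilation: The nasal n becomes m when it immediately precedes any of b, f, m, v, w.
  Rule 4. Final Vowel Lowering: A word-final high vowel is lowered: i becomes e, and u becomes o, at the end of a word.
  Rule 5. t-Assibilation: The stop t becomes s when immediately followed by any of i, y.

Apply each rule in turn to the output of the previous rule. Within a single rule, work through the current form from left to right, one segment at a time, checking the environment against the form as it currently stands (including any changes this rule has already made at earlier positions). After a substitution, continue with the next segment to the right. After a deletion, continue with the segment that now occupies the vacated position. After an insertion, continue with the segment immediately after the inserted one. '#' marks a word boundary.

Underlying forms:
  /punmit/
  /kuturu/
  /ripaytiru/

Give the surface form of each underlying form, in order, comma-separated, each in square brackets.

[pummit], [kuduro], [ribaysiro]

/punmit/:
  Rule 1 Regressive Voicing Assimilation: no change — [punmit]
  Rule 2 Voicing Between Vowels: no change — [punmit]
  Rule 3 Nasal Place Assimilation: [punmit] → [pummit]
  Rule 4 Final Vowel Lowering: no change — [pummit]
  Rule 5 t-Assibilation: no change — [pummit]
/kuturu/:
  Rule 1 Regressive Voicing Assimilation: no change — [kuturu]
  Rule 2 Voicing Between Vowels: [kuturu] → [kuduru]
  Rule 3 Nasal Place Assimilation: no change — [kuduru]
  Rule 4 Final Vowel Lowering: [kuduru] → [kuduro]
  Rule 5 t-Assibilation: no change — [kuduro]
/ripaytiru/:
  Rule 1 Regressive Voicing Assimilation: no change — [ripaytiru]
  Rule 2 Voicing Between Vowels: [ripaytiru] → [ribaytiru]
  Rule 3 Nasal Place Assimilation: no change — [ribaytiru]
  Rule 4 Final Vowel Lowering: [ribaytiru] → [ribaytiro]
  Rule 5 t-Assibilation: [ribaytiro] → [ribaysiro]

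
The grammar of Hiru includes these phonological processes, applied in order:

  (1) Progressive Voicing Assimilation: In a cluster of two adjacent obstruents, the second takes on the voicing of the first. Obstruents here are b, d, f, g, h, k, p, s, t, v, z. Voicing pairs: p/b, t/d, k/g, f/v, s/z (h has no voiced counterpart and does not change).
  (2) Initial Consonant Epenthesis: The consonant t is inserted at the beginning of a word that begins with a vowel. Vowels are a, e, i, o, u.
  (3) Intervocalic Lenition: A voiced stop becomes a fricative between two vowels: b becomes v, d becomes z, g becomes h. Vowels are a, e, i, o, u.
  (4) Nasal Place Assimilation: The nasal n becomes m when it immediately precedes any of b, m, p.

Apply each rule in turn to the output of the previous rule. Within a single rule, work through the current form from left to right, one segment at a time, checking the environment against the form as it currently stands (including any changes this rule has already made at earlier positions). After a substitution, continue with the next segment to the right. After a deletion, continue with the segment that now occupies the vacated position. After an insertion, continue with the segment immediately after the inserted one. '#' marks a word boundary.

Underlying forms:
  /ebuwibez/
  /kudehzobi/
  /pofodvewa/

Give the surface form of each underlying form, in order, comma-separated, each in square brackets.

/ebuwibez/:
  (1) Progressive Voicing Assimilation: no change — [ebuwibez]
  (2) Initial Consonant Epenthesis: [ebuwibez] → [tebuwibez]
  (3) Intervocalic Lenition: [tebuwibez] → [tevuwivez]
  (4) Nasal Place Assimilation: no change — [tevuwivez]
/kudehzobi/:
  (1) Progressive Voicing Assimilation: [kudehzobi] → [kudehsobi]
  (2) Initial Consonant Epenthesis: no change — [kudehsobi]
  (3) Intervocalic Lenition: [kudehsobi] → [kuzehsovi]
  (4) Nasal Place Assimilation: no change — [kuzehsovi]
/pofodvewa/:
  (1) Progressive Voicing Assimilation: no change — [pofodvewa]
  (2) Initial Consonant Epenthesis: no change — [pofodvewa]
  (3) Intervocalic Lenition: no change — [pofodvewa]
  (4) Nasal Place Assimilation: no change — [pofodvewa]

[tevuwivez], [kuzehsovi], [pofodvewa]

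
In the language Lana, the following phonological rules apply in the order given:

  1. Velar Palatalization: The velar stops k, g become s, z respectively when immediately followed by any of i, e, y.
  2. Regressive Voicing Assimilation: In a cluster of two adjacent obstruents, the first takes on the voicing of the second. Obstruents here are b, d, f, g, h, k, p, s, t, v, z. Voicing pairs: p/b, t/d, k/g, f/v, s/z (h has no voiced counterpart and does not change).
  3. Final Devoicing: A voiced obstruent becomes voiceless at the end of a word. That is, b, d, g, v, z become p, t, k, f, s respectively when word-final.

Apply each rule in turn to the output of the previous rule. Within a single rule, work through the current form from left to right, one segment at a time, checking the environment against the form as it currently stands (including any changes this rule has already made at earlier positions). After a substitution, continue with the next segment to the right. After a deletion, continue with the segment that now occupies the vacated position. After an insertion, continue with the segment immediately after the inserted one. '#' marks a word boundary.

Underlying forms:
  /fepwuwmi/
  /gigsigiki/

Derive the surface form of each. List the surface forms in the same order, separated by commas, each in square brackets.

[fepwuwmi], [ziksizisi]

/fepwuwmi/:
  1 Velar Palatalization: no change — [fepwuwmi]
  2 Regressive Voicing Assimilation: no change — [fepwuwmi]
  3 Final Devoicing: no change — [fepwuwmi]
/gigsigiki/:
  1 Velar Palatalization: [gigsigiki] → [zigsizisi]
  2 Regressive Voicing Assimilation: [zigsizisi] → [ziksizisi]
  3 Final Devoicing: no change — [ziksizisi]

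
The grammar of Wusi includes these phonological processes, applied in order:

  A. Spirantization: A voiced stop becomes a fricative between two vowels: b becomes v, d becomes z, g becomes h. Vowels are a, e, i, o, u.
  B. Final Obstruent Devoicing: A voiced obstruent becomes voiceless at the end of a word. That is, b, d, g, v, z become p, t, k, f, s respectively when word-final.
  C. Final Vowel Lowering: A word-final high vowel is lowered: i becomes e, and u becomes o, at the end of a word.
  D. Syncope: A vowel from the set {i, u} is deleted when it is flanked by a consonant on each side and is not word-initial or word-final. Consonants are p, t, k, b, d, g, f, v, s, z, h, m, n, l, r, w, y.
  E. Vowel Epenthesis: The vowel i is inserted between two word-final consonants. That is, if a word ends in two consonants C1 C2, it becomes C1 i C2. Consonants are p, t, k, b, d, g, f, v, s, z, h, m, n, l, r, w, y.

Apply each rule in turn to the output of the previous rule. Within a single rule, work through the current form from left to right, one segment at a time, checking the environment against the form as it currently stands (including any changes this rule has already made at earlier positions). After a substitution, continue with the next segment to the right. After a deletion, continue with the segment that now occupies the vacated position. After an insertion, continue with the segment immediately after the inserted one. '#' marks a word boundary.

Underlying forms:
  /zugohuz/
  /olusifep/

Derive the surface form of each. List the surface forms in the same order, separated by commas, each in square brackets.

/zugohuz/:
  A Spirantization: [zugohuz] → [zuhohuz]
  B Final Obstruent Devoicing: [zuhohuz] → [zuhohus]
  C Final Vowel Lowering: no change — [zuhohus]
  D Syncope: [zuhohus] → [zhohs]
  E Vowel Epenthesis: [zhohs] → [zhohis]
/olusifep/:
  A Spirantization: no change — [olusifep]
  B Final Obstruent Devoicing: no change — [olusifep]
  C Final Vowel Lowering: no change — [olusifep]
  D Syncope: [olusifep] → [olsfep]
  E Vowel Epenthesis: no change — [olsfep]

[zhohis], [olsfep]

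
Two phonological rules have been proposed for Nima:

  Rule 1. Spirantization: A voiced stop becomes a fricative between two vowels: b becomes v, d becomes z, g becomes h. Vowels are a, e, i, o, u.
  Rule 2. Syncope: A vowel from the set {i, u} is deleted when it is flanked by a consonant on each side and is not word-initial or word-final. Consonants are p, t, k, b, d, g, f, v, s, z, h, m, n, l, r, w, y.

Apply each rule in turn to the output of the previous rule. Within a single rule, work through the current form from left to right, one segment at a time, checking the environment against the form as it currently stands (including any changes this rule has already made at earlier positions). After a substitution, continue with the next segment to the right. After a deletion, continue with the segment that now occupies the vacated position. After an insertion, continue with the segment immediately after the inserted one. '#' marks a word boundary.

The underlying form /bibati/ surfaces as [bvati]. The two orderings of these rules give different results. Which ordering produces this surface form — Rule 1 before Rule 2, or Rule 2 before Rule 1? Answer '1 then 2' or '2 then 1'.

1 then 2

Order 1 then 2:
  1 Spirantization: [bibati] → [bivati]
  2 Syncope: [bivati] → [bvati]
  result: [bvati]
Order 2 then 1:
  2 Syncope: [bibati] → [bbati]
  1 Spirantization: no change — [bbati]
  result: [bbati]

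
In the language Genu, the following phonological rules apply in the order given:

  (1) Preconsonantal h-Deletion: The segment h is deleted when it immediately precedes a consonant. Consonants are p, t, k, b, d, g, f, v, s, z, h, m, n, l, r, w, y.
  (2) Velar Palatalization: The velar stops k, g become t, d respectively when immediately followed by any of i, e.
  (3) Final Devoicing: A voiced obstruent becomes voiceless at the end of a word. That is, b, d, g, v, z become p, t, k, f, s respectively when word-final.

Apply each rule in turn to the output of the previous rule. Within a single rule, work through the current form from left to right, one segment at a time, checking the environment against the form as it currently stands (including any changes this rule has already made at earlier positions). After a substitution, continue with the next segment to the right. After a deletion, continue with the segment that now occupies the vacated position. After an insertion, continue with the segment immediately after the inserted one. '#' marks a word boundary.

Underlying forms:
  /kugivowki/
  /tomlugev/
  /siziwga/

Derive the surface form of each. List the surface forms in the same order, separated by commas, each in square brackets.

[kudivowti], [tomludef], [siziwga]

/kugivowki/:
  (1) Preconsonantal h-Deletion: no change — [kugivowki]
  (2) Velar Palatalization: [kugivowki] → [kudivowti]
  (3) Final Devoicing: no change — [kudivowti]
/tomlugev/:
  (1) Preconsonantal h-Deletion: no change — [tomlugev]
  (2) Velar Palatalization: [tomlugev] → [tomludev]
  (3) Final Devoicing: [tomludev] → [tomludef]
/siziwga/:
  (1) Preconsonantal h-Deletion: no change — [siziwga]
  (2) Velar Palatalization: no change — [siziwga]
  (3) Final Devoicing: no change — [siziwga]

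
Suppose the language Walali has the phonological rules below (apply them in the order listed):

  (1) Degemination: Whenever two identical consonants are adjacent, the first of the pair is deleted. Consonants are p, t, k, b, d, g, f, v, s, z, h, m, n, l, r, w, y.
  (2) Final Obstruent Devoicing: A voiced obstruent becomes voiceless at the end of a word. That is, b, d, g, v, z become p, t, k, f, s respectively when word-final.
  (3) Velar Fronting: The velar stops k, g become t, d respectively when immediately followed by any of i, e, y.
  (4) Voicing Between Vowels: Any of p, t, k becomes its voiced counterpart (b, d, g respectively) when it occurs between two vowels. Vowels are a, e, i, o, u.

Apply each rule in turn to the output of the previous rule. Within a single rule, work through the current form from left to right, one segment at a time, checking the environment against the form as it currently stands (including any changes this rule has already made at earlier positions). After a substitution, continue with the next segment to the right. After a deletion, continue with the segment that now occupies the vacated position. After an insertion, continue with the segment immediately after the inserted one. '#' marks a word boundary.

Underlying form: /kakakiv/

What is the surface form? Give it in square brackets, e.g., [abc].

(1) Degemination: no change — [kakakiv]
(2) Final Obstruent Devoicing: [kakakiv] → [kakakif]
(3) Velar Fronting: [kakakif] → [kakatif]
(4) Voicing Between Vowels: [kakatif] → [kagadif]

[kagadif]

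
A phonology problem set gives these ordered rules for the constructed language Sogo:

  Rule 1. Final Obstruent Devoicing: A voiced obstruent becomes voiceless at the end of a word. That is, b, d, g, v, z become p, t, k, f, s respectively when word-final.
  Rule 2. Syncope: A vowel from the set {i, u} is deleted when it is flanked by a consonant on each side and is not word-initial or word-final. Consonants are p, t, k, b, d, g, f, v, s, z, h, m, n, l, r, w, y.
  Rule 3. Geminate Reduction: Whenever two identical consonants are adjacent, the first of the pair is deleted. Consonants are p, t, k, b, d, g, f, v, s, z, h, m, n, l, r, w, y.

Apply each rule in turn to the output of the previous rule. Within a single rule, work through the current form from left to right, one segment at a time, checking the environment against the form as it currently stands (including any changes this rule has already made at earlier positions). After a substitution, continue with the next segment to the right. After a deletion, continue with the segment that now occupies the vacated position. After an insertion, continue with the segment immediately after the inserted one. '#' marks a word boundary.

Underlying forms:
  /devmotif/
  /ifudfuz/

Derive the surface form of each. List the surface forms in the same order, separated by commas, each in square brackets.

/devmotif/:
  Rule 1 Final Obstruent Devoicing: no change — [devmotif]
  Rule 2 Syncope: [devmotif] → [devmotf]
  Rule 3 Geminate Reduction: no change — [devmotf]
/ifudfuz/:
  Rule 1 Final Obstruent Devoicing: [ifudfuz] → [ifudfus]
  Rule 2 Syncope: [ifudfus] → [ifdfs]
  Rule 3 Geminate Reduction: no change — [ifdfs]

[devmotf], [ifdfs]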